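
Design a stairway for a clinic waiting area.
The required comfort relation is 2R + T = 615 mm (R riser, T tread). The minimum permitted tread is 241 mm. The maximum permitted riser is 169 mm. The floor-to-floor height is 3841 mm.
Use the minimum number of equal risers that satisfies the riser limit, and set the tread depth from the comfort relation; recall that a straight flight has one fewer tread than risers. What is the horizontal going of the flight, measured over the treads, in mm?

3841 / 169 = 22.728 → round up to 23 risers.
Each riser is 3841/23 = 167 mm (≤ 169 mm).
From 2R + T = 615: T = 615 − 334 = 281 mm.
Treads = 23 − 1 = 22; going = 22 × 281 = 6182 mm.

6182 mm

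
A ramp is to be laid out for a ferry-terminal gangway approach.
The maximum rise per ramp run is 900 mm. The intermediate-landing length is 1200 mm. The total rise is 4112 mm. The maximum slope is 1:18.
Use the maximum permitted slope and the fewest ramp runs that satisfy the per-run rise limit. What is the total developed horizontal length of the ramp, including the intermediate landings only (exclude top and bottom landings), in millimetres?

At most 900 each: 4112/900 = 4.57, giving 5 ramp runs. That means 4 intermediate landings.
Ramp run (horizontal) at 1:18: 4112 × 18 = 74016 mm.
4 intermediate landings contribute 4 × 1200 = 4800 mm.
Total developed length = 74016 + 4800 = 78816 mm.

78816 mm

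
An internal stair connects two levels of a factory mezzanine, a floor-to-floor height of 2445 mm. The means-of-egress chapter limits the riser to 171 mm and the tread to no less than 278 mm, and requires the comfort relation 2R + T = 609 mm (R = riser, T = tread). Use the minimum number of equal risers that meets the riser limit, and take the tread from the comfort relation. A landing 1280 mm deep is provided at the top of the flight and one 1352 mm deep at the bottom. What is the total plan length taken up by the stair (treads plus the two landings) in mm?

6594 mm

At most 171 each: 2445/171 = 14.30, giving 15 risers.
Each riser is 2445/15 = 163 mm (≤ 171 mm).
Tread T = 609 − 2 × 163 = 283 mm (≥ 278 mm).
Treads = 15 − 1 = 14; going = 14 × 283 = 3962 mm.
Enclosure = 3962 + 1280 + 1352 = 6594 mm.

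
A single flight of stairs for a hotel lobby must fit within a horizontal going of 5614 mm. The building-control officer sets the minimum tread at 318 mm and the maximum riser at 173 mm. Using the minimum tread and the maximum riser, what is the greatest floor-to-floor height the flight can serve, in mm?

3114 mm

5614 / 318 = 17.65, so 17 treads fit.
Risers = treads + 1 = 18.
Maximum height = 18 × 173 = 3114 mm.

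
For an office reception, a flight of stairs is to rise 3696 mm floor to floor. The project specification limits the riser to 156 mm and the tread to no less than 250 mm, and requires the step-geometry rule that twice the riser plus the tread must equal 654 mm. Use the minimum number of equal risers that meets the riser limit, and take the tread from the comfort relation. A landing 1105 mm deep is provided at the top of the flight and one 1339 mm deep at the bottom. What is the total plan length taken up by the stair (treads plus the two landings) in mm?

At most 156 each: 3696/156 = 23.69, giving 24 risers.
Each riser is 3696/24 = 154 mm (≤ 156 mm).
T = 654 − 2·154 = 346 mm, which satisfies the 250 mm minimum.
24 risers give 23 treads; going = 23 × 346 = 7958 mm.
Enclosure = 7958 + 1105 + 1339 = 10402 mm.

10402 mm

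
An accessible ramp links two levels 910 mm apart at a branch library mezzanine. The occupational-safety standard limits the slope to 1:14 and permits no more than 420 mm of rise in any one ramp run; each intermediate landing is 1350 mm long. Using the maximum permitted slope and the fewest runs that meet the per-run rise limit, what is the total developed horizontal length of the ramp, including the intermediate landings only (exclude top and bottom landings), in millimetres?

910 / 420 = 2.167 → round up to 3 ramp runs. That means 2 intermediate landings.
Horizontal run for 910 mm of rise at 1:14 is 910 × 14 = 12740 mm.
2 intermediate landings contribute 2 × 1350 = 2700 mm.
Total developed length = 12740 + 2700 = 15440 mm.

15440 mm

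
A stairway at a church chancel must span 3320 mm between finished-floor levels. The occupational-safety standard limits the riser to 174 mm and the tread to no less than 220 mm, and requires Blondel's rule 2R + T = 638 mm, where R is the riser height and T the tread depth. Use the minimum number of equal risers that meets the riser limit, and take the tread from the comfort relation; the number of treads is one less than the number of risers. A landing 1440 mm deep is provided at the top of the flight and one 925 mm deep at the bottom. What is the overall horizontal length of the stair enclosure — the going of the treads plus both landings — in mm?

3320 / 174 = 19.080 → round up to 20 risers.
Riser R = 3320 / 20 = 166 mm, within the 174 mm limit.
Tread T = 638 − 2 × 166 = 306 mm (≥ 220 mm).
Treads = 20 − 1 = 19; going = 19 × 306 = 5814 mm.
Enclosure = 5814 + 1440 + 925 = 8179 mm.

8179 mm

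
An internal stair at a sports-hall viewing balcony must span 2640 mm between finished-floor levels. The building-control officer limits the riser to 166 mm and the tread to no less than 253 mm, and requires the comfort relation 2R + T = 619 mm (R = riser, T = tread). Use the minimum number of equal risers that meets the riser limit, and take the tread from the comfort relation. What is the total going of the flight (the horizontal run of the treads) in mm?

4335 mm

⌈2640/166⌉ = 16 risers.
Each riser is 2640/16 = 165 mm (≤ 166 mm).
From 2R + T = 619: T = 619 − 330 = 289 mm.
16 risers give 15 treads; going = 15 × 289 = 4335 mm.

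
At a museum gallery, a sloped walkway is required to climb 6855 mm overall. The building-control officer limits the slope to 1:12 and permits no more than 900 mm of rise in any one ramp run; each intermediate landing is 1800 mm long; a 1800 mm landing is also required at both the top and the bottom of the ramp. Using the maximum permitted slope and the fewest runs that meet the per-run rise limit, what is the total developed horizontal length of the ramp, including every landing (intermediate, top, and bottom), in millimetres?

98460 mm

6855 / 900 = 7.617 → round up to 8 ramp runs. That means 7 intermediate landings.
Horizontal run for 6855 mm of rise at 1:12 is 6855 × 12 = 82260 mm.
7 intermediate landings contribute 7 × 1800 = 12600 mm.
Top and bottom landings: 2 × 1800 = 3600 mm.
Total = 82260 + 12600 + 3600 = 98460 mm.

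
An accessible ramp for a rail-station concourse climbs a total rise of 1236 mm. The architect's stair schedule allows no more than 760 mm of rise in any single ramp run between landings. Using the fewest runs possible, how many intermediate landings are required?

1 intermediate landings

1236 / 760 = 1.63, so 2 ramp runs are needed.
2 runs are separated by 1 intermediate landings.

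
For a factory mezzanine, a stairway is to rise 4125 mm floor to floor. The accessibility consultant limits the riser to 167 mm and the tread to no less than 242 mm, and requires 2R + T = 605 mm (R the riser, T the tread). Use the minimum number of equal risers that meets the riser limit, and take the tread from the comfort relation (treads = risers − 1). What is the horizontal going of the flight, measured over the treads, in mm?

6600 mm

At most 167 each: 4125/167 = 24.70, giving 25 risers.
Riser R = 4125 / 25 = 165 mm, within the 167 mm limit.
T = 605 − 2·165 = 275 mm, which satisfies the 242 mm minimum.
25 risers give 24 treads; going = 24 × 275 = 6600 mm.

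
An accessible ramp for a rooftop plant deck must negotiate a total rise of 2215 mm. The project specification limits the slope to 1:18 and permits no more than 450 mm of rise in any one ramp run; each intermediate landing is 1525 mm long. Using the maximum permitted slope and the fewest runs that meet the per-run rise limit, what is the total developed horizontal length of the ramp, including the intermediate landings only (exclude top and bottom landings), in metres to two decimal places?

45.97 m

2215 / 450 = 4.922 → round up to 5 ramp runs. That means 4 intermediate landings.
Ramp run (horizontal) at 1:18: 2215 × 18 = 39870 mm.
4 intermediate landings contribute 4 × 1525 = 6100 mm.
Total developed length = 39870 + 6100 = 45970 mm.
= 45.97 m.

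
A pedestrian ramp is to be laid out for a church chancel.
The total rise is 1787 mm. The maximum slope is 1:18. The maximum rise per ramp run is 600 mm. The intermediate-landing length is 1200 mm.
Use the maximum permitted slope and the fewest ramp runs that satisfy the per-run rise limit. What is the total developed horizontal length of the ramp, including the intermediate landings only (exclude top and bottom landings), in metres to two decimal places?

At most 600 each: 1787/600 = 2.98, giving 3 ramp runs. That means 2 intermediate landings.
Horizontal run for 1787 mm of rise at 1:18 is 1787 × 18 = 32166 mm.
2 intermediate landings contribute 2 × 1200 = 2400 mm.
Developed length = 32166 + 2400 = 34566 mm.
= 34.57 m.

34.57 m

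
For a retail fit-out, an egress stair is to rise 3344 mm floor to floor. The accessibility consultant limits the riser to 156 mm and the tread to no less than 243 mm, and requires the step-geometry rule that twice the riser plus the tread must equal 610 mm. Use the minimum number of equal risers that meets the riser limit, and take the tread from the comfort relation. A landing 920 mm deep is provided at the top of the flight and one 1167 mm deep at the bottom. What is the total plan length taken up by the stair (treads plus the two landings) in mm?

3344 / 156 = 21.436 → round up to 22 risers.
R = 3344 ÷ 22 = 152 mm.
Tread T = 610 − 2 × 152 = 306 mm (≥ 243 mm).
Treads = 22 − 1 = 21; going = 21 × 306 = 6426 mm.
Enclosure = 6426 + 920 + 1167 = 8513 mm.

8513 mm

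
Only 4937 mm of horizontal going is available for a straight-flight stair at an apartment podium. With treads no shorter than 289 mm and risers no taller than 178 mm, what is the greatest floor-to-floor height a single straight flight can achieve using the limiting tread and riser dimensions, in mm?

3204 mm

Treads that fit: ⌊4937 / 289⌋ = 17.
Risers = treads + 1 = 18.
Maximum height = 18 × 178 = 3204 mm.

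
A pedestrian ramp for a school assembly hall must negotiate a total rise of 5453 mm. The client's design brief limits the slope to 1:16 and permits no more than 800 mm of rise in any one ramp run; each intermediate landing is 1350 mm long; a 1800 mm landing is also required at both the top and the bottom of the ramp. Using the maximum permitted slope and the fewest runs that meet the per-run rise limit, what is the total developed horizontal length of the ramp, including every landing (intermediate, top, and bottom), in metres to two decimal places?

98.95 m

At most 800 each: 5453/800 = 6.82, giving 7 ramp runs. That means 6 intermediate landings.
Ramp run (horizontal) at 1:16: 5453 × 16 = 87248 mm.
6 intermediate landings contribute 6 × 1350 = 8100 mm.
Top and bottom landings: 2 × 1800 = 3600 mm.
Total = 87248 + 8100 + 3600 = 98948 mm.
= 98.95 m.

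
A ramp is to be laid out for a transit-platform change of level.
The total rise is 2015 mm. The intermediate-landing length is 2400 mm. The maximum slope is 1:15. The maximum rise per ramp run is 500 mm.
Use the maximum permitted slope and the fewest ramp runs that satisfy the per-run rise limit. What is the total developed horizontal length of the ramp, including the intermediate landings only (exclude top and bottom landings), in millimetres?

39825 mm

2015 / 500 = 4.030 → round up to 5 ramp runs. That means 4 intermediate landings.
Horizontal run for 2015 mm of rise at 1:15 is 2015 × 15 = 30225 mm.
4 intermediate landings contribute 4 × 2400 = 9600 mm.
Developed length = 30225 + 9600 = 39825 mm.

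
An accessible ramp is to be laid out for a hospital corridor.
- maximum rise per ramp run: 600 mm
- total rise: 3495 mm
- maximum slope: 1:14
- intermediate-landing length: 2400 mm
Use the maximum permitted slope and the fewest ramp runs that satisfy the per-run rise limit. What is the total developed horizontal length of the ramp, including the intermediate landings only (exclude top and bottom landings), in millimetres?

60930 mm

At most 600 each: 3495/600 = 5.83, giving 6 ramp runs. That means 5 intermediate landings.
Ramp run (horizontal) at 1:14: 3495 × 14 = 48930 mm.
5 intermediate landings contribute 5 × 2400 = 12000 mm.
Total developed length = 48930 + 12000 = 60930 mm.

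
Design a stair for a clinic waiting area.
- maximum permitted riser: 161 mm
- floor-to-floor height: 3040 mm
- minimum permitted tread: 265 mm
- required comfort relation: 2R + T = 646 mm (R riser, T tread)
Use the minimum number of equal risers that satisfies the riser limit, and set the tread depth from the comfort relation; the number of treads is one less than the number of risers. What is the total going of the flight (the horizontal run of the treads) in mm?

3040 / 161 = 18.88, so 19 risers are needed.
R = 3040 ÷ 19 = 160 mm.
From 2R + T = 646: T = 646 − 320 = 326 mm.
Going = (19 − 1) × 326 = 5868 mm.

5868 mm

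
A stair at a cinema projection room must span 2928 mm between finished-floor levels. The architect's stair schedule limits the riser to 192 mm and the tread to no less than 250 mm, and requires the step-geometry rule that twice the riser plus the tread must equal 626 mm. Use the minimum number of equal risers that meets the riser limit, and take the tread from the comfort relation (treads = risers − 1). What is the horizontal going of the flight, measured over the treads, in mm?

2928 / 192 = 15.250 → round up to 16 risers.
Each riser is 2928/16 = 183 mm (≤ 192 mm).
From 2R + T = 626: T = 626 − 366 = 260 mm.
Going = (16 − 1) × 260 = 3900 mm.

3900 mm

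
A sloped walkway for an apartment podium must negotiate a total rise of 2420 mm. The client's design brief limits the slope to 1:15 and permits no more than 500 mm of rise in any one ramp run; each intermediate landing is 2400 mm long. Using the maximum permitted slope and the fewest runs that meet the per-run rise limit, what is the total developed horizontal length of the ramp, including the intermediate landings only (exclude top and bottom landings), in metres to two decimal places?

45.90 m

At most 500 each: 2420/500 = 4.84, giving 5 ramp runs. That means 4 intermediate landings.
Horizontal run for 2420 mm of rise at 1:15 is 2420 × 15 = 36300 mm.
Intermediate landings: 4 × 2400 = 9600 mm.
Developed length = 36300 + 9600 = 45900 mm.
= 45.90 m.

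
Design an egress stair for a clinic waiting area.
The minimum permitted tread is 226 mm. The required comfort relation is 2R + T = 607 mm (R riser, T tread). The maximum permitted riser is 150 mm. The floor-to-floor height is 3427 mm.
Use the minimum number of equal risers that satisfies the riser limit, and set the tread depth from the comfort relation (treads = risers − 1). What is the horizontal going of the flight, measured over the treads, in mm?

6798 mm

⌈3427/150⌉ = 23 risers.
Each riser is 3427/23 = 149 mm (≤ 150 mm).
T = 607 − 2·149 = 309 mm, which satisfies the 226 mm minimum.
Treads = 23 − 1 = 22; going = 22 × 309 = 6798 mm.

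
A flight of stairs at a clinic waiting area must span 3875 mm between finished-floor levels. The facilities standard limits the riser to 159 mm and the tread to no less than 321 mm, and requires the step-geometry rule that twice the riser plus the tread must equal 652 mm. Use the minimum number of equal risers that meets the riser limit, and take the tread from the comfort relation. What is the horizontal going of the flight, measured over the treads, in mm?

8208 mm

3875 / 159 = 24.37, so 25 risers are needed.
Each riser is 3875/25 = 155 mm (≤ 159 mm).
Tread T = 652 − 2 × 155 = 342 mm (≥ 321 mm).
25 risers give 24 treads; going = 24 × 342 = 8208 mm.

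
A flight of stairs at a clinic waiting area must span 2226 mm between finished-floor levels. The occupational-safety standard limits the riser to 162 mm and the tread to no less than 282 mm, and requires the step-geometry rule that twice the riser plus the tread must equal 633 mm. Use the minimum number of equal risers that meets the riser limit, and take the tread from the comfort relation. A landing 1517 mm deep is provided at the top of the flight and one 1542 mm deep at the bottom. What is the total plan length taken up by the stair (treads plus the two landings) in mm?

2226 / 162 = 13.74, so 14 risers are needed.
Each riser is 2226/14 = 159 mm (≤ 162 mm).
From 2R + T = 633: T = 633 − 318 = 315 mm.
Treads = 14 − 1 = 13; going = 13 × 315 = 4095 mm.
Add landings: 4095 + 1517 + 1542 = 7154 mm.

7154 mm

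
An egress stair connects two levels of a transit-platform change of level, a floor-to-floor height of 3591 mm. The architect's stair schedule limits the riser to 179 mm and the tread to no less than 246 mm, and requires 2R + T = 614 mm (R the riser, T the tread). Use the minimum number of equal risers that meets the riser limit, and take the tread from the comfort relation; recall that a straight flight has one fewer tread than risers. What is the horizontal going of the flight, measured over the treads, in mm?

⌈3591/179⌉ = 21 risers.
Each riser is 3591/21 = 171 mm (≤ 179 mm).
Tread T = 614 − 2 × 171 = 272 mm (≥ 246 mm).
Going = (21 − 1) × 272 = 5440 mm.

5440 mm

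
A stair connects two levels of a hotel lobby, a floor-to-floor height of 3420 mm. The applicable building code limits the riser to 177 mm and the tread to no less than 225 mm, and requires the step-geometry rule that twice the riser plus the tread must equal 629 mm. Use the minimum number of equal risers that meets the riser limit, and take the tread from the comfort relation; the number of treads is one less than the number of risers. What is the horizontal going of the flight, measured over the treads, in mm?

At most 177 each: 3420/177 = 19.32, giving 20 risers.
Riser R = 3420 / 20 = 171 mm, within the 177 mm limit.
From 2R + T = 629: T = 629 − 342 = 287 mm.
20 risers give 19 treads; going = 19 × 287 = 5453 mm.

5453 mm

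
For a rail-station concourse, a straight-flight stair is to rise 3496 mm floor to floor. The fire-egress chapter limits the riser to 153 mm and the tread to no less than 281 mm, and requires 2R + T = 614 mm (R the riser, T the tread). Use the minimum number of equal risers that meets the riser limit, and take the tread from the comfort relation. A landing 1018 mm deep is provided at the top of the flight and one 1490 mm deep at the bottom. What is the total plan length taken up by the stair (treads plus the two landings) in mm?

9328 mm

⌈3496/153⌉ = 23 risers.
R = 3496 ÷ 23 = 152 mm.
Tread T = 614 − 2 × 152 = 310 mm (≥ 281 mm).
23 risers give 22 treads; going = 22 × 310 = 6820 mm.
Add landings: 6820 + 1018 + 1490 = 9328 mm.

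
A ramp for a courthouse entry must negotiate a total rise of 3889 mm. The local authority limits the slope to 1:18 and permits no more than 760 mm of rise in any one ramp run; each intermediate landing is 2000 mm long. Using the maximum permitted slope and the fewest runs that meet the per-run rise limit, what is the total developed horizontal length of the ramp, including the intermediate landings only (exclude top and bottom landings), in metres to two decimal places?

80.00 m

3889 / 760 = 5.12, so 6 ramp runs are needed. That means 5 intermediate landings.
Ramp run (horizontal) at 1:18: 3889 × 18 = 70002 mm.
Intermediate landings: 5 × 2000 = 10000 mm.
Total developed length = 70002 + 10000 = 80002 mm.
= 80.00 m.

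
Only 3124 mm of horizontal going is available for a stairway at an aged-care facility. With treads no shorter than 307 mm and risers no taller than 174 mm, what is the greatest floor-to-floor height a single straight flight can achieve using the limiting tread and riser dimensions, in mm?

1914 mm

3124 / 307 = 10.18, so 10 treads fit.
Risers = treads + 1 = 11.
Maximum height = 11 × 174 = 1914 mm.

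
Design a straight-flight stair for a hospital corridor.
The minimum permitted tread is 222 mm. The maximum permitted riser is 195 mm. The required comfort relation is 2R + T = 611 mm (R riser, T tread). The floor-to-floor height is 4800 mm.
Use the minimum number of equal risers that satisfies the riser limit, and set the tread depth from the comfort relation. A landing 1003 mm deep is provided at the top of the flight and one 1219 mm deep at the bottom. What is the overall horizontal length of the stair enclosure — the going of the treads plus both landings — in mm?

4800 / 195 = 24.615 → round up to 25 risers.
R = 4800 ÷ 25 = 192 mm.
From 2R + T = 611: T = 611 − 384 = 227 mm.
25 risers give 24 treads; going = 24 × 227 = 5448 mm.
Enclosure = 5448 + 1003 + 1219 = 7670 mm.

7670 mm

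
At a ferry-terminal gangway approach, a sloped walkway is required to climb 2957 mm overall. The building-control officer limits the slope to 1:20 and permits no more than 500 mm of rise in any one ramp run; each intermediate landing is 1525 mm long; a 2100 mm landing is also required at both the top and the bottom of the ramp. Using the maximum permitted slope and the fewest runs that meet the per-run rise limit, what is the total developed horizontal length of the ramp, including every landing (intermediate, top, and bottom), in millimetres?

⌈2957/500⌉ = 6 ramp runs. That means 5 intermediate landings.
Horizontal run for 2957 mm of rise at 1:20 is 2957 × 20 = 59140 mm.
Intermediate landings: 5 × 1525 = 7625 mm.
Top and bottom landings: 2 × 2100 = 4200 mm.
Total = 59140 + 7625 + 4200 = 70965 mm.

70965 mm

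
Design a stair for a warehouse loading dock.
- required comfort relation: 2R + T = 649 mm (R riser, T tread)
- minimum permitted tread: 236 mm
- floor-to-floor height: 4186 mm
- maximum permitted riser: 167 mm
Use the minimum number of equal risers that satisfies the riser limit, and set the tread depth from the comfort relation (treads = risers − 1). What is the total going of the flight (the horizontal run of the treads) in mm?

8175 mm

⌈4186/167⌉ = 26 risers.
Each riser is 4186/26 = 161 mm (≤ 167 mm).
Tread T = 649 − 2 × 161 = 327 mm (≥ 236 mm).
26 risers give 25 treads; going = 25 × 327 = 8175 mm.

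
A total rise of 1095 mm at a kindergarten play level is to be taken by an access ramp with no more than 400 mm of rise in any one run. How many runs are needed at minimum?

1095 / 400 = 2.737 → round up to 3 ramp runs.

3 runs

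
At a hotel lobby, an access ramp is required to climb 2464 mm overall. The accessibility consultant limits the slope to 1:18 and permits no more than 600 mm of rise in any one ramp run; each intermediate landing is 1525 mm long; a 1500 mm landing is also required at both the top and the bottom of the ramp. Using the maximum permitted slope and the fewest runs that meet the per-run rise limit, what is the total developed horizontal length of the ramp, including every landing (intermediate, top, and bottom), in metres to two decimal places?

53.45 m

At most 600 each: 2464/600 = 4.11, giving 5 ramp runs. That means 4 intermediate landings.
Horizontal run for 2464 mm of rise at 1:18 is 2464 × 18 = 44352 mm.
4 intermediate landings contribute 4 × 1525 = 6100 mm.
Top and bottom landings: 2 × 1500 = 3000 mm.
Total = 44352 + 6100 + 3000 = 53452 mm.
= 53.45 m.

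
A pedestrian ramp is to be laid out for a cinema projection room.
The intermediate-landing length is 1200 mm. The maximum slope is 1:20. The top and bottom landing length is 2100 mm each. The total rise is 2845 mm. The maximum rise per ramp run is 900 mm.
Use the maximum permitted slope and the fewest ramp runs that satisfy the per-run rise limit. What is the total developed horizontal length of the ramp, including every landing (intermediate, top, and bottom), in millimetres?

64700 mm

At most 900 each: 2845/900 = 3.16, giving 4 ramp runs. That means 3 intermediate landings.
Horizontal run for 2845 mm of rise at 1:20 is 2845 × 20 = 56900 mm.
Intermediate landings: 3 × 1200 = 3600 mm.
Top and bottom landings: 2 × 2100 = 4200 mm.
Total = 56900 + 3600 + 4200 = 64700 mm.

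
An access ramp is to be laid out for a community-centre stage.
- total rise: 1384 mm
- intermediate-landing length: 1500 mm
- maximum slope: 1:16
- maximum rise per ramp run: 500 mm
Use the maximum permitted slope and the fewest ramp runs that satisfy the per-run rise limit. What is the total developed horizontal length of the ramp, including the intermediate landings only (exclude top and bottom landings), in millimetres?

25144 mm

⌈1384/500⌉ = 3 ramp runs. That means 2 intermediate landings.
Ramp run (horizontal) at 1:16: 1384 × 16 = 22144 mm.
2 intermediate landings contribute 2 × 1500 = 3000 mm.
Developed length = 22144 + 3000 = 25144 mm.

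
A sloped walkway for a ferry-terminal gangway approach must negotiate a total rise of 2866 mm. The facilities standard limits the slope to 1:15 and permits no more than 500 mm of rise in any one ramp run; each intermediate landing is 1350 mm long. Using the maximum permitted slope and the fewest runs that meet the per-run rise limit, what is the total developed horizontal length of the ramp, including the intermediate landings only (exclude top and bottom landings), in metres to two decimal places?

⌈2866/500⌉ = 6 ramp runs. That means 5 intermediate landings.
Horizontal run for 2866 mm of rise at 1:15 is 2866 × 15 = 42990 mm.
Intermediate landings: 5 × 1350 = 6750 mm.
Developed length = 42990 + 6750 = 49740 mm.
= 49.74 m.

49.74 m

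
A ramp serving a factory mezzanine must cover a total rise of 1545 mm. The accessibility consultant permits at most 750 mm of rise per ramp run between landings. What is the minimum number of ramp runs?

⌈1545/750⌉ = 3 ramp runs.

3 runs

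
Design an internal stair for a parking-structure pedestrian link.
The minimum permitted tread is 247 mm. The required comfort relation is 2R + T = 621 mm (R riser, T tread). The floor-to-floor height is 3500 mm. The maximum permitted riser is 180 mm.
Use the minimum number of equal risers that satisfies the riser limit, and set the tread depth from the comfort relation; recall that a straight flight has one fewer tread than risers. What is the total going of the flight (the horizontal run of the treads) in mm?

5149 mm

3500 / 180 = 19.444 → round up to 20 risers.
Riser R = 3500 / 20 = 175 mm, within the 180 mm limit.
Tread T = 621 − 2 × 175 = 271 mm (≥ 247 mm).
20 risers give 19 treads; going = 19 × 271 = 5149 mm.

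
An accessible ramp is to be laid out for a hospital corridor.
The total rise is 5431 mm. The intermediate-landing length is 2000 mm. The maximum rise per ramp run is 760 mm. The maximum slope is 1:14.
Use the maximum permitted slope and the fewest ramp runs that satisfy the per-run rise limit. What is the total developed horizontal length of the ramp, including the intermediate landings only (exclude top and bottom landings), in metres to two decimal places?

90.03 m

5431 / 760 = 7.15, so 8 ramp runs are needed. That means 7 intermediate landings.
Horizontal run for 5431 mm of rise at 1:14 is 5431 × 14 = 76034 mm.
7 intermediate landings contribute 7 × 2000 = 14000 mm.
Developed length = 76034 + 14000 = 90034 mm.
= 90.03 m.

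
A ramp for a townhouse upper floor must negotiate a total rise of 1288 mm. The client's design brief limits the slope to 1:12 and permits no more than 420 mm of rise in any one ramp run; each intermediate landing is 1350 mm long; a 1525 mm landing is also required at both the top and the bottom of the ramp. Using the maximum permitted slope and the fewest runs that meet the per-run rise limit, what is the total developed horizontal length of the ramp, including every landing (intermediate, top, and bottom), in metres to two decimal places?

22.56 m

⌈1288/420⌉ = 4 ramp runs. That means 3 intermediate landings.
Ramp run (horizontal) at 1:12: 1288 × 12 = 15456 mm.
3 intermediate landings contribute 3 × 1350 = 4050 mm.
Top and bottom landings: 2 × 1525 = 3050 mm.
Total = 15456 + 4050 + 3050 = 22556 mm.
= 22.56 m.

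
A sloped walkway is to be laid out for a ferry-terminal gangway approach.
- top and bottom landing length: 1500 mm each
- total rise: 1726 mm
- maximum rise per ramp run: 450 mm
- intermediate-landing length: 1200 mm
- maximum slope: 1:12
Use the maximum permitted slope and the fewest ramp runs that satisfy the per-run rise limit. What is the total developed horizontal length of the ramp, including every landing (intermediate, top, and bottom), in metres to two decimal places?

27.31 m

At most 450 each: 1726/450 = 3.84, giving 4 ramp runs. That means 3 intermediate landings.
Horizontal run for 1726 mm of rise at 1:12 is 1726 × 12 = 20712 mm.
Intermediate landings: 3 × 1200 = 3600 mm.
Top and bottom landings: 2 × 1500 = 3000 mm.
Total = 20712 + 3600 + 3000 = 27312 mm.
= 27.31 m.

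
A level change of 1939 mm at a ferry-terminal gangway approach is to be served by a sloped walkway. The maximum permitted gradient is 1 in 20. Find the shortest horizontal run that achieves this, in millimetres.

At 1:20 the run is 20 × 1939 = 38780 mm.

38780 mm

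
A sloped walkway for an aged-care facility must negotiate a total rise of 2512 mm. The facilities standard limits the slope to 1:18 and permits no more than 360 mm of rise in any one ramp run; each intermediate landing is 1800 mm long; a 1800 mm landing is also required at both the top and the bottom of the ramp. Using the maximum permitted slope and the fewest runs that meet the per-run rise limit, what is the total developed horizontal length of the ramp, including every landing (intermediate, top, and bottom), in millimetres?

⌈2512/360⌉ = 7 ramp runs. That means 6 intermediate landings.
Ramp run (horizontal) at 1:18: 2512 × 18 = 45216 mm.
6 intermediate landings contribute 6 × 1800 = 10800 mm.
Top and bottom landings: 2 × 1800 = 3600 mm.
Total = 45216 + 10800 + 3600 = 59616 mm.

59616 mm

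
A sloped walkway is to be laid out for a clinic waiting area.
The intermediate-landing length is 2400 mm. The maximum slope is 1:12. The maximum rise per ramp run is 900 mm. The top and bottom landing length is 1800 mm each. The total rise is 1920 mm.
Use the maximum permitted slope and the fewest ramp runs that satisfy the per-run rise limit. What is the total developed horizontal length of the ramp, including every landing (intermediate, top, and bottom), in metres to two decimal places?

1920 / 900 = 2.13, so 3 ramp runs are needed. That means 2 intermediate landings.
Horizontal run for 1920 mm of rise at 1:12 is 1920 × 12 = 23040 mm.
Intermediate landings: 2 × 2400 = 4800 mm.
Top and bottom landings: 2 × 1800 = 3600 mm.
Total = 23040 + 4800 + 3600 = 31440 mm.
= 31.44 m.

31.44 m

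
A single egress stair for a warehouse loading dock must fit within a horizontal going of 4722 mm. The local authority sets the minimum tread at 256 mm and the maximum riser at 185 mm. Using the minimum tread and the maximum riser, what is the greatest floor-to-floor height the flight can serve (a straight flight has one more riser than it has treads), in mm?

Treads that fit: ⌊4722 / 256⌋ = 18.
Risers = treads + 1 = 19.
Maximum height = 19 × 185 = 3515 mm.

3515 mm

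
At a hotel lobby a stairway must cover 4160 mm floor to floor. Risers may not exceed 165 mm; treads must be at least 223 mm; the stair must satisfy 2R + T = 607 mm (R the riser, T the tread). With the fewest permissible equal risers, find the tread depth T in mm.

287 mm

4160 / 165 = 25.212 → round up to 26 risers.
Riser R = 4160 / 26 = 160 mm, within the 165 mm limit.
From 2R + T = 607: T = 607 − 320 = 287 mm.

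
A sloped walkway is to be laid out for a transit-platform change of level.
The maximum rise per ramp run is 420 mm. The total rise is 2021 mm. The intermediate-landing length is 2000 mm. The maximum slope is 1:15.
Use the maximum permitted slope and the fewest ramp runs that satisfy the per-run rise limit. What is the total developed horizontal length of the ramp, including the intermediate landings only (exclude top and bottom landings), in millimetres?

⌈2021/420⌉ = 5 ramp runs. That means 4 intermediate landings.
Ramp run (horizontal) at 1:15: 2021 × 15 = 30315 mm.
4 intermediate landings contribute 4 × 2000 = 8000 mm.
Developed length = 30315 + 8000 = 38315 mm.

38315 mm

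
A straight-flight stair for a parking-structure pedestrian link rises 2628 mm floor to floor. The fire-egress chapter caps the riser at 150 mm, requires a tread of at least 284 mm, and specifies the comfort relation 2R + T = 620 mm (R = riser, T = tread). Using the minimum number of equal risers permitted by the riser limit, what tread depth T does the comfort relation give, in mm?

⌈2628/150⌉ = 18 risers.
R = 2628 ÷ 18 = 146 mm.
T = 620 − 2·146 = 328 mm, which satisfies the 284 mm minimum.

328 mm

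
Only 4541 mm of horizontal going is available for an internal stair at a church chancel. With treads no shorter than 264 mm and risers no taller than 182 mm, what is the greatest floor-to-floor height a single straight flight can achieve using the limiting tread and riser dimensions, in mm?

3276 mm

Treads that fit: ⌊4541 / 264⌋ = 17.
Risers = treads + 1 = 18.
Maximum height = 18 × 182 = 3276 mm.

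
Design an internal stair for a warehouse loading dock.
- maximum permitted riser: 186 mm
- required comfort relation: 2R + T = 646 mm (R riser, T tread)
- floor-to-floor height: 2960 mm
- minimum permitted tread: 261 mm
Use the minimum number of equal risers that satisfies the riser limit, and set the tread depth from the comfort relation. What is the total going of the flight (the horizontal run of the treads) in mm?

4140 mm

⌈2960/186⌉ = 16 risers.
R = 2960 ÷ 16 = 185 mm.
From 2R + T = 646: T = 646 − 370 = 276 mm.
Going = (16 − 1) × 276 = 4140 mm.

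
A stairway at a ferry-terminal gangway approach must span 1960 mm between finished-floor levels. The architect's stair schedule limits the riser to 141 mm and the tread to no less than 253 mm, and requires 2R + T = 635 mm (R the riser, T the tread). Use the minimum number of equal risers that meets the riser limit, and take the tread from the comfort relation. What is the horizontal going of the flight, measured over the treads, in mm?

4615 mm

⌈1960/141⌉ = 14 risers.
Riser R = 1960 / 14 = 140 mm, within the 141 mm limit.
From 2R + T = 635: T = 635 − 280 = 355 mm.
Going = (14 − 1) × 355 = 4615 mm.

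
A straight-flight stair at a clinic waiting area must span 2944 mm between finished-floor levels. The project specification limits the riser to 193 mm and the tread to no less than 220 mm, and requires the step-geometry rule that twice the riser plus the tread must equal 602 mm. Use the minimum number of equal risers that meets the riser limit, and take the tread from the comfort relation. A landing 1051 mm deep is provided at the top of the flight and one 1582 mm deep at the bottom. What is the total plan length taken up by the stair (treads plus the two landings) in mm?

6143 mm

⌈2944/193⌉ = 16 risers.
R = 2944 ÷ 16 = 184 mm.
Tread T = 602 − 2 × 184 = 234 mm (≥ 220 mm).
Going = (16 − 1) × 234 = 3510 mm.
Enclosure = 3510 + 1051 + 1582 = 6143 mm.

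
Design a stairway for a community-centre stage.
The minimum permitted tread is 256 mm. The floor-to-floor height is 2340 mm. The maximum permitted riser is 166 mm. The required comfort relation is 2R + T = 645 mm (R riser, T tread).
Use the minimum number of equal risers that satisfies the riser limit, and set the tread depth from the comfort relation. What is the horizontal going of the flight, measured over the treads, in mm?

At most 166 each: 2340/166 = 14.10, giving 15 risers.
R = 2340 ÷ 15 = 156 mm.
Tread T = 645 − 2 × 156 = 333 mm (≥ 256 mm).
Treads = 15 − 1 = 14; going = 14 × 333 = 4662 mm.

4662 mm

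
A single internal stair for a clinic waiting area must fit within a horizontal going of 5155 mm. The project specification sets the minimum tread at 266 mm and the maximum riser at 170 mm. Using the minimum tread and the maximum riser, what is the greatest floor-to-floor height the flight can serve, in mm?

3400 mm

5155 / 266 = 19.38, so 19 treads fit.
Risers = treads + 1 = 20.
Maximum height = 20 × 170 = 3400 mm.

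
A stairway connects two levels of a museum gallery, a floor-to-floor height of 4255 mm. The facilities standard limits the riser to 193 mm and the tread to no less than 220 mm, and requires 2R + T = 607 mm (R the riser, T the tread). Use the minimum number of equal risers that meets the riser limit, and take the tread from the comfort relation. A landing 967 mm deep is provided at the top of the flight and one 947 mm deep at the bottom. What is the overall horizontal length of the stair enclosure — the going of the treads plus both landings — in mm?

⌈4255/193⌉ = 23 risers.
Riser R = 4255 / 23 = 185 mm, within the 193 mm limit.
Tread T = 607 − 2 × 185 = 237 mm (≥ 220 mm).
Going = (23 − 1) × 237 = 5214 mm.
Add landings: 5214 + 967 + 947 = 7128 mm.

7128 mm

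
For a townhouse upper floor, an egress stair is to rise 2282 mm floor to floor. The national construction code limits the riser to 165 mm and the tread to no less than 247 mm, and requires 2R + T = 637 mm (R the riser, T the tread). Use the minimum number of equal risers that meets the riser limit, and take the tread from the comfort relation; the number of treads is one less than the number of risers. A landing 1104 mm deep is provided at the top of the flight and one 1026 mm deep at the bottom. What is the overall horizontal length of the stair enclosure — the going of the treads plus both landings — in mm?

6173 mm

At most 165 each: 2282/165 = 13.83, giving 14 risers.
Each riser is 2282/14 = 163 mm (≤ 165 mm).
From 2R + T = 637: T = 637 − 326 = 311 mm.
Going = (14 − 1) × 311 = 4043 mm.
Enclosure = 4043 + 1104 + 1026 = 6173 mm.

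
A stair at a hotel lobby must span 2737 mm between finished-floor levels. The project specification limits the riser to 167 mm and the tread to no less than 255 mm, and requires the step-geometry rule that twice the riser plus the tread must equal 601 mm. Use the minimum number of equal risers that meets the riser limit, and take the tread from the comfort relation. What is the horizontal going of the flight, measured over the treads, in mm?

At most 167 each: 2737/167 = 16.39, giving 17 risers.
R = 2737 ÷ 17 = 161 mm.
From 2R + T = 601: T = 601 − 322 = 279 mm.
Going = (17 − 1) × 279 = 4464 mm.

4464 mm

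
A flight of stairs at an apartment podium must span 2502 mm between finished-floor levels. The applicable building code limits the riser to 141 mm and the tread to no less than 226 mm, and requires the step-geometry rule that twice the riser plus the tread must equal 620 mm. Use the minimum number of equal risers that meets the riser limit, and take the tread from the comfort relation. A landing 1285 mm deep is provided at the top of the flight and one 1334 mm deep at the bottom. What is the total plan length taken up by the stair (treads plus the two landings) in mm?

2502 / 141 = 17.745 → round up to 18 risers.
Riser R = 2502 / 18 = 139 mm, within the 141 mm limit.
Tread T = 620 − 2 × 139 = 342 mm (≥ 226 mm).
18 risers give 17 treads; going = 17 × 342 = 5814 mm.
Enclosure = 5814 + 1285 + 1334 = 8433 mm.

8433 mm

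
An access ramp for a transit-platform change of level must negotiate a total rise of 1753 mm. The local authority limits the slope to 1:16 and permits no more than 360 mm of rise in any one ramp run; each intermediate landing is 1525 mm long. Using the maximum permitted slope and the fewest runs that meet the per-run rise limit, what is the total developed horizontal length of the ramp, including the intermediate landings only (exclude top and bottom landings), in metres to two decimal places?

1753 / 360 = 4.869 → round up to 5 ramp runs. That means 4 intermediate landings.
Ramp run (horizontal) at 1:16: 1753 × 16 = 28048 mm.
Intermediate landings: 4 × 1525 = 6100 mm.
Total developed length = 28048 + 6100 = 34148 mm.
= 34.15 m.

34.15 m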